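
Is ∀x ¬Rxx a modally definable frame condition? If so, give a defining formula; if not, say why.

Any modally definable frame class is closed under surjective bounded morphisms.
The 2-cycle (worlds s,t with s→t→s) is irreflexive, and the map sending every world to a single reflexive point • is a surjective bounded morphism (forth: every edge maps to (•,•); back: every world has a successor). So any modal formula valid on the 2-cycle is also valid on the reflexive point, which is not irreflexive.
So the class is not modally definable.

No — not modally definable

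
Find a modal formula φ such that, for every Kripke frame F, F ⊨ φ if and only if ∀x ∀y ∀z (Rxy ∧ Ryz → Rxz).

□r → □□r

This is transitivity; the standard corresponding axiom is 4: □r → □□r.
Suppose □r→□□r is valid. Take Rxy, Ryz and set V(r)={w : Rxw}. Then □r at x, so □□r at x, so □r at y, so r at z, i.e. Rxz.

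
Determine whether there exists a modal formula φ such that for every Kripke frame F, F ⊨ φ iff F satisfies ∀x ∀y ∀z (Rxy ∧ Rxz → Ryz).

Yes, by ◇p → □◇p

This is a Sahlqvist condition; the 5 axiom ◇p → □◇p defines it.
Suppose ◇p→□◇p is valid. Take Rxy, Rxz and set V(p)={y}. Then ◇p at x, so □◇p at x, so ◇p at z, so some w with Rzw has p; w=y, i.e. Rzy. By symmetry of the argument, Ryz.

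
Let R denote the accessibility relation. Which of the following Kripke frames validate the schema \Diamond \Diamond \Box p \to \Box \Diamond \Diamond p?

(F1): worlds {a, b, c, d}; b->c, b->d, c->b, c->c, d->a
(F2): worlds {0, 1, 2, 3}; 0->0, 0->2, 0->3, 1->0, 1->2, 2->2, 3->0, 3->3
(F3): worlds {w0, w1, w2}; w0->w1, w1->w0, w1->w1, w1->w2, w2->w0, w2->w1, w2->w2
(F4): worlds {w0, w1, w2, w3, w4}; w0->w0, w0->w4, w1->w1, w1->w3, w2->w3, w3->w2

Frame correspondent (Sahlqvist): \forall x \forall y \forall z ((x R^2 y \wedge xRz) \to \exists w (yRw \wedge z R^2 w)) — i.e. a generalized confluence (Geach) condition.
(F1): fails — bR²a, bRc but no w with aRw and cR²w.
(F2): fails — 0R²3, 0R2 but no w with 3Rw and 2R²w.
(F3): holds.
(F4): fails — w0R²w0, w0Rw4 but no w with w0Rw and w4R²w.
Valid on: (F3).

(F3)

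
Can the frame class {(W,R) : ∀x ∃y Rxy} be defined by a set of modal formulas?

This is a Sahlqvist condition; the D axiom □p → ◇p defines it.

Definable; □p → ◇p defines it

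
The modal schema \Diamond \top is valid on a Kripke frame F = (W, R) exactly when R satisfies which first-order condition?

seriality: \forall x \exists y Rxy

◇⊤ holds at w iff w has a successor, so frame-validity of ◇⊤ is exactly seriality. Equivalently via □A → ◇A:
Suppose □A→◇A is valid. At any x set V(A)=W. Then □A at x, so ◇A at x, so x has a successor.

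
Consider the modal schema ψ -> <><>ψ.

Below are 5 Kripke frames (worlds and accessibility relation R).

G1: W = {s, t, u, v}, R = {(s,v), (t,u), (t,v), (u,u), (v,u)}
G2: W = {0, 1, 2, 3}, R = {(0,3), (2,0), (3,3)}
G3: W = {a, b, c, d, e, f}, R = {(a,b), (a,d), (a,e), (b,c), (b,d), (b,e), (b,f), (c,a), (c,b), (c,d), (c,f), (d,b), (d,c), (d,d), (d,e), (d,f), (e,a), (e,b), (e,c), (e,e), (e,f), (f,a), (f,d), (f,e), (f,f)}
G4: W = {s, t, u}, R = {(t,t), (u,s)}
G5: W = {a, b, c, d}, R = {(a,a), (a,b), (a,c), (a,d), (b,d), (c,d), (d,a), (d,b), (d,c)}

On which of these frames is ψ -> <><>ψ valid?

This is the axiom for a generalized confluence (Geach) condition; its first-order frame correspondent is forall x exists w (x = w & x R^2 w).
G1: fails — at s but no w with s=w and sR²w.
G2: fails — at 0 but no w with 0=w and 0R²w.
G3: condition met.
G4: fails — at s but no w with s=w and sR²w.
G5: condition met.
Valid on: G3, G5.

G3, G5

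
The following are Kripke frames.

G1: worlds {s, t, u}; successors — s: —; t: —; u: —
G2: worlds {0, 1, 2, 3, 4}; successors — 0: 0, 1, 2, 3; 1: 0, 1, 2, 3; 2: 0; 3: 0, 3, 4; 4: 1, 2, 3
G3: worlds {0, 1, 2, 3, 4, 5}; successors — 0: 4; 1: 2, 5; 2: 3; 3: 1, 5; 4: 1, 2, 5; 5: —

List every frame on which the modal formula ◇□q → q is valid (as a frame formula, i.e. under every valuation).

G1

Frame correspondent (Sahlqvist): ∀x ∀y (xRy → ∃w (yRw ∧ x = w)) — i.e. a generalized confluence (Geach) condition.
G1: satisfies the condition.
G2: fails — 1R2 but no w with 2Rw and 1=w.
G3: fails — 0R4 but no w with 4Rw and 0=w.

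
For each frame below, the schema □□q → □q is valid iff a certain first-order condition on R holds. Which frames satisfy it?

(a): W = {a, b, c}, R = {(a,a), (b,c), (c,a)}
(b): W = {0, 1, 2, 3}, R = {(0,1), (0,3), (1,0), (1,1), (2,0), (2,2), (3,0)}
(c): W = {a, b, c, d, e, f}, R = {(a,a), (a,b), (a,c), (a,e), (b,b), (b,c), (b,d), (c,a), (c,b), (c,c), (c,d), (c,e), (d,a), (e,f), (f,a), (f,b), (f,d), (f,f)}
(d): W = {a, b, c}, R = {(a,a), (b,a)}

This is the axiom for density; its first-order frame correspondent is ∀x ∀y (Rxy → ∃z (Rxz ∧ Rzy)).
(a): fails — Rbc but no z with Rbz and Rzc.
(b): fails — R03 but no z with R0z and Rz3.
(c): satisfies the condition.
(d): satisfies the condition.

(c), (d)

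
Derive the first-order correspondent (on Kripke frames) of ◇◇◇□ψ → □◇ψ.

This is a Sahlqvist (Geach-type) schema ◇^3□^1ψ → □^1◇^1ψ.
Minimal-valuation argument: fix x; take any y with xR^3y and any z with xR^1z. Set V(ψ) to the set of worlds R-reachable from y in exactly 1 step. Then □^1ψ holds at y, so the antecedent holds at x; validity forces ◇^1ψ at z, giving a w with zR^1w and yR^1w.
First-order correspondent: ∀x ∀y ∀z ((xR³y ∧ xRz) → ∃w (yRw ∧ zRw)).

∀x ∀y ∀z ((xR³y ∧ xRz) → ∃w (yRw ∧ zRw))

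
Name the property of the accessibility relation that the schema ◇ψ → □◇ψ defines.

The Euclidean property

Suppose ◇ψ→□◇ψ is valid. Take Rxy, Rxz and set V(ψ)={y}. Then ◇ψ at x, so □◇ψ at x, so ◇ψ at z, so some w with Rzw has ψ; w=y, i.e. Rzy. By symmetry of the argument, Ryz.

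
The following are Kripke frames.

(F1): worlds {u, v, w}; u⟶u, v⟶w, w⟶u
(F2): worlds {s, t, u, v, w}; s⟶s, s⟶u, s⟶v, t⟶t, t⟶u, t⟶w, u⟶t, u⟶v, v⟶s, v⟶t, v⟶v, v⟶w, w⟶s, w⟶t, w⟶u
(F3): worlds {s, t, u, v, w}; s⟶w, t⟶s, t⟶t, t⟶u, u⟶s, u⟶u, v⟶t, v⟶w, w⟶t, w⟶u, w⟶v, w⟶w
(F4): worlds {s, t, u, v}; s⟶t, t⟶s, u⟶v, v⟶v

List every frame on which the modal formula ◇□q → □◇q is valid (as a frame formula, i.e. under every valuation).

The schema corresponds to convergence: ∀x ∀y ∀z (Rxy ∧ Rxz → ∃w (Ryw ∧ Rzw)).
(F1): ✓.
(F2): ✓.
(F3): fails — Rts and Rtt but s and t have no common successor.
(F4): ✓.

(F1), (F2), (F4)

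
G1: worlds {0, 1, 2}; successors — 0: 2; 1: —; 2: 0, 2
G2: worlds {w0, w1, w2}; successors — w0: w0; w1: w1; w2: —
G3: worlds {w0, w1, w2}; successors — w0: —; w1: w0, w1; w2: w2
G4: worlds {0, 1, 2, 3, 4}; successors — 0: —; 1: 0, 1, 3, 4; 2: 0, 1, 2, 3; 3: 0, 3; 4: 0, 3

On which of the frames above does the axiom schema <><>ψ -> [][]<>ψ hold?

G2

The schema corresponds to a generalized confluence (Geach) condition: forall x forall y forall z ((x R^2 y & x R^2 z) -> exists w (y = w & zRw)).
G1: fails — 0R²0, 0R²0 but no w with 0=w and 0Rw.
G2: holds.
G3: fails — w1R²w0, w1R²w0 but no w with w0=w and w0Rw.
G4: fails — 1R²0, 1R²0 but no w with 0=w and 0Rw.
Valid on: G2.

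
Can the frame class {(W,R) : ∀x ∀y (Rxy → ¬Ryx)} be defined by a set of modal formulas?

No

Modal frame validity is preserved under surjective bounded morphisms.
The 4-cycle (worlds s,t,u,v with s→t→u→v→s) is asymmetric. Mapping every world to a single reflexive point • is a surjective bounded morphism, and the reflexive point is not asymmetric (R•• but asymmetry requires ¬R••).
So no modal formula (or set of formulas) defines exactly the asymmetric frames.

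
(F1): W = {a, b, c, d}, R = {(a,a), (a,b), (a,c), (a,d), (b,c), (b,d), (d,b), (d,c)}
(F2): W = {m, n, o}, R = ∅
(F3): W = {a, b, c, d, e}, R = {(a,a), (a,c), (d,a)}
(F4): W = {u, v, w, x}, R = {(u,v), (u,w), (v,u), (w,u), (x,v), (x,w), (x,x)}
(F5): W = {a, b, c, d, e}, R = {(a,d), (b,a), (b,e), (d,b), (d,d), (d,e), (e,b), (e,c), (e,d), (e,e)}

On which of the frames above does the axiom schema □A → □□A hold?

The schema corresponds to transitivity: ∀x ∀y ∀z (Rxy ∧ Ryz → Rxz).
(F1): fails — Rdb and Rbd but not Rdd.
(F2): satisfies the condition.
(F3): fails — Rda and Rac but not Rdc.
(F4): fails — Ruv and Rvu but not Ruu.
(F5): fails — Reb and Rba but not Rea.
Valid on: (F2).

(F2)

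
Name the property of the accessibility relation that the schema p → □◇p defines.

Suppose p→□◇p is valid. Take Rxy and set V(p)={x}. Then p at x, so □◇p at x, so ◇p at y, so some z with Ryz has p; z=x, i.e. Ryx.
The converse is a direct semantic check.
So the correspondent is symmetry.

Symmetry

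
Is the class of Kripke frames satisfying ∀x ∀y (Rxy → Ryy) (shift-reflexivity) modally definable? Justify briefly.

This is a Sahlqvist condition; the T□ axiom □(□r → r) defines it.
Suppose □(□r→r) is valid. Take Rxy and set V(r)={w : Ryw}. Then at y, □r holds; since □(□r→r) at x, □r→r at y, so r at y, i.e. Ryy.

Definable; □(□r → r) defines it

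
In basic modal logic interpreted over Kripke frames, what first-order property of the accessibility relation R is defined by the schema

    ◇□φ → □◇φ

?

Convergence

Suppose ◇□φ→□◇φ is valid. Take Rxy, Rxz and set V(φ)={w : Ryw}. Then □φ at y so ◇□φ at x, so □◇φ at x, so ◇φ at z, giving w with Rzw and Ryw.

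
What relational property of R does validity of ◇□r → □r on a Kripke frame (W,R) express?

the Euclidean property

Equivalently (dual form): ◇r → □◇r.
Suppose ◇r→□◇r is valid. Take Rxy, Rxz and set V(r)={y}. Then ◇r at x, so □◇r at x, so ◇r at z, so some w with Rzw has r; w=y, i.e. Rzy. By symmetry of the argument, Ryz.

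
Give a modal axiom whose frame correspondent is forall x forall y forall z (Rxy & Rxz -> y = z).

The condition is partial functionality. The CD schema ◇p → □p defines it.
Suppose ◇p→□p is valid. Take Rxy, Rxz and set V(p)={y}. Then ◇p at x, so □p at x, so p at z, i.e. z=y.

◇p → □p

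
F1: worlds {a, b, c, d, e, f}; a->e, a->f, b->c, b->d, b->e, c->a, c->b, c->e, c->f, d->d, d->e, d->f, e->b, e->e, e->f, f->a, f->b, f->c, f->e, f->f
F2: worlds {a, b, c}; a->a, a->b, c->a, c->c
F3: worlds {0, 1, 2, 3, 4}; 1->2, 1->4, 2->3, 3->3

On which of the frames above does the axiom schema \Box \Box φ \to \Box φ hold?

The schema corresponds to density: \forall x \forall y (Rxy \to \exists z (Rxz \wedge Rzy)).
F1: fails — Rbc but no z with Rbz and Rzc.
F2: condition met.
F3: fails — R12 but no z with R1z and Rz2.

F2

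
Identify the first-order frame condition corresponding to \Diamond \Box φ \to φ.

symmetry: \forall x \forall y (Rxy \to Ryx)

Equivalently (dual form): φ → □◇φ.
Suppose φ→□◇φ is valid. Take Rxy and set V(φ)={x}. Then φ at x, so □◇φ at x, so ◇φ at y, so some z with Ryz has φ; z=x, i.e. Ryx.
Conversely, any frame satisfying \forall x \forall y (Rxy \to Ryx) validates the schema.
Frame condition: \forall x \forall y (Rxy \to Ryx).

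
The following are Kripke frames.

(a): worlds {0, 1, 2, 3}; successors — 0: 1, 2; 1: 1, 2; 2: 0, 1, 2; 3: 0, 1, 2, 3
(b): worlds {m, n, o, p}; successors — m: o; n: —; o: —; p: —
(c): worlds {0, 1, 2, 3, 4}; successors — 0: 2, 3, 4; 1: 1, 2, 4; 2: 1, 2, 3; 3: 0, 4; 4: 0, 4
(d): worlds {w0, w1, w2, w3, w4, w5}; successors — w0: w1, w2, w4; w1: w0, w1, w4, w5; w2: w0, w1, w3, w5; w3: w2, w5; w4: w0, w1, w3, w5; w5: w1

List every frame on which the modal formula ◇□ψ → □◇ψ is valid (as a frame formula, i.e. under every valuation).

(a)

The schema corresponds to convergence: ∀x ∀y ∀z (Rxy ∧ Rxz → ∃w (Ryw ∧ Rzw)).
(a): condition met.
(b): fails — Rmo and Rmo but o and o have no common successor.
(c): fails — R02 and R04 but 2 and 4 have no common successor.
(d): fails — Rw2w5 and Rw2w3 but w5 and w3 have no common successor.
Valid on: (a).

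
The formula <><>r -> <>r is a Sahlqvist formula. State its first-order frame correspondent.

This schema is equivalent to the 4 axiom □r → □□r.
Its frame correspondent is transitivity — forall x forall y forall z (Rxy & Ryz -> Rxz).

Transitivity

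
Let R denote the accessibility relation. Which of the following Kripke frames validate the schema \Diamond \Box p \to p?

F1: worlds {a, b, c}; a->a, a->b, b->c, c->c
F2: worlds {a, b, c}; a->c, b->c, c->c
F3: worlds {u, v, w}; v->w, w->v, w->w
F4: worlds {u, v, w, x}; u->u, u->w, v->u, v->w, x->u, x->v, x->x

F3

Frame correspondent (Sahlqvist): \forall x \forall y (Rxy \to Ryx) — i.e. symmetry.
F1: fails — Rab but not Rba.
F2: fails — Rac but not Rca.
F3: ✓.
F4: fails — Ruw but not Rwu.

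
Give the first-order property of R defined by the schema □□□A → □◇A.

This is a Sahlqvist (Geach-type) schema ◇^0□^3A → □^1◇^1A.
Minimal-valuation argument: fix x; take any y with xR^0y and any z with xR^1z. Set V(A) to the set of worlds R-reachable from y in exactly 3 steps. Then □^3A holds at y, so the antecedent holds at x; validity forces ◇^1A at z, giving a w with zR^1w and yR^3w.
First-order correspondent: ∀x ∀z (xRz → ∃w (xR³w ∧ zRw)).

∀x ∀z (xRz → ∃w (xR³w ∧ zRw))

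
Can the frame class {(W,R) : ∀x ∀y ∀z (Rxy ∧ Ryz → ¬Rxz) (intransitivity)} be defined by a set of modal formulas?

Any modally definable frame class is closed under surjective bounded morphisms.
The 7-cycle (worlds a,b,c,d,e,f,g with a→b→c→d→e→f→g→a) is intransitive. Mapping every world to a single reflexive point • is a surjective bounded morphism; the reflexive point is not intransitive (R••∧R•• but R••).
So the class is not modally definable.

No — not modally definable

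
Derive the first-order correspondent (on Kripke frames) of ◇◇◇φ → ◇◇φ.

This is a Sahlqvist (Geach-type) schema ◇^3□^0φ → □^0◇^2φ.
Minimal-valuation argument: fix x; take any y with xR^3y and any z with xR^0z. Set V(φ) to the set of worlds R-reachable from y in exactly 0 steps. Then □^0φ holds at y, so the antecedent holds at x; validity forces ◇^2φ at z, giving a w with zR^2w and yR^0w.
First-order correspondent: ∀x ∀y (xR³y → ∃w (y = w ∧ xR²w)).

∀x ∀y (xR³y → ∃w (y = w ∧ xR²w))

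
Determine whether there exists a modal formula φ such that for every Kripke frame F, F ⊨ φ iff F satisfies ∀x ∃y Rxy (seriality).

Yes: it is seriality, defined by the D schema □r → ◇r.

Yes — defined by □r → ◇r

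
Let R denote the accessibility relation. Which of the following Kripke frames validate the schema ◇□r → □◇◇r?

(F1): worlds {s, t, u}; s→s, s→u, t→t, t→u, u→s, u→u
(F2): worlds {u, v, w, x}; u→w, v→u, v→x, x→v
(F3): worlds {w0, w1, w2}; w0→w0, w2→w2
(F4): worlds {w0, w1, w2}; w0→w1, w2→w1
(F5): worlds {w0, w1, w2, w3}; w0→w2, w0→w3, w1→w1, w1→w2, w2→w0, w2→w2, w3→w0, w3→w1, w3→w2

(F1), (F3), (F5)

This is the axiom for a generalized confluence (Geach) condition; its first-order frame correspondent is ∀x ∀y ∀z ((xRy ∧ xRz) → ∃w (yRw ∧ zR²w)).
(F1): condition met.
(F2): fails — uRw, uRw but no t with wRt and wR²t.
(F3): condition met.
(F4): fails — w0Rw1, w0Rw1 but no w with w1Rw and w1R²w.
(F5): condition met.
Valid on: (F1), (F3), (F5).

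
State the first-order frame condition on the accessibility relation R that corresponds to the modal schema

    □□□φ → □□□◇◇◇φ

This is a Sahlqvist (Geach-type) schema ◇^0□^3φ → □^3◇^3φ.
First-order correspondent: ∀x ∀z (xR³z → ∃w (xR³w ∧ zR³w)).

∀x ∀z (xR³z → ∃w (xR³w ∧ zR³w))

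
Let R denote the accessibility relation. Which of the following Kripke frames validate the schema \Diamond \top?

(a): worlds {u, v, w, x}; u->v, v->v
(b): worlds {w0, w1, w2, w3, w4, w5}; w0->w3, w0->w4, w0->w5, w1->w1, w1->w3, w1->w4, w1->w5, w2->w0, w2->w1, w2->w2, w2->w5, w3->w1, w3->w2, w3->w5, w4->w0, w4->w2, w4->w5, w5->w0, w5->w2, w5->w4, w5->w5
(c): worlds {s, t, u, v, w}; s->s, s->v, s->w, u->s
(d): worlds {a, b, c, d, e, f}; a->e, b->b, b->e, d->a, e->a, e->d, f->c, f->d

(b)

This is the axiom for seriality; its first-order frame correspondent is \forall x \exists y Rxy.
(a): fails — world w has no successor.
(b): holds.
(c): fails — world t has no successor.
(d): fails — world c has no successor.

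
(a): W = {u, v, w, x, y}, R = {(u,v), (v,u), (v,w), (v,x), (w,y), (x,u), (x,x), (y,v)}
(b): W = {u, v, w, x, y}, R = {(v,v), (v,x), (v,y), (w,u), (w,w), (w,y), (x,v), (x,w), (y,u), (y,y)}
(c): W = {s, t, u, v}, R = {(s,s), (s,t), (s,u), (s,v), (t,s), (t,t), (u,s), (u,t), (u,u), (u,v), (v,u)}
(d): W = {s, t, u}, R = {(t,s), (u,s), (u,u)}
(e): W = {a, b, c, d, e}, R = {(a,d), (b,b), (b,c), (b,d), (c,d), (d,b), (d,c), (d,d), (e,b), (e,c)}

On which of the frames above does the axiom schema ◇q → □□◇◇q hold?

The schema corresponds to a generalized confluence (Geach) condition: ∀x ∀y ∀z ((xRy ∧ xR²z) → ∃w (y = w ∧ zR²w)).
(a): fails — uRv, uR²u but no t with v=t and uR²t.
(b): fails — vRv, vR²u but no t with v=t and uR²t.
(c): ✓.
(d): fails — uRs, uR²s but no w with s=w and sR²w.
(e): ✓.
Valid on: (c), (e).

(c), (e)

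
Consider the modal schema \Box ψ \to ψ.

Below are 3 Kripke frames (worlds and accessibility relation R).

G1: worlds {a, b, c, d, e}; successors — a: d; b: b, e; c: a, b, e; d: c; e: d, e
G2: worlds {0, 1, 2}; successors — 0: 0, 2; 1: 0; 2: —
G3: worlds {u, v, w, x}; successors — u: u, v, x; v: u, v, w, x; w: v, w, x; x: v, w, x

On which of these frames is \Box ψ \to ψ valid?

G3

Frame correspondent (Sahlqvist): \forall x Rxx — i.e. reflexivity.
G1: fails — world a does not see itself.
G2: fails — world 1 does not see itself.
G3: satisfies the condition.
Valid on: G3.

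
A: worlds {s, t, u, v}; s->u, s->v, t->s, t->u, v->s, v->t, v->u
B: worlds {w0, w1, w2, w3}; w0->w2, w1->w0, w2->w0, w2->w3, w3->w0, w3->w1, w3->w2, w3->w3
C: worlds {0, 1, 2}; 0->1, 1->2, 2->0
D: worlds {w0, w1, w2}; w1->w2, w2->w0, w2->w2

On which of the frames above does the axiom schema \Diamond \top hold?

This is the axiom for seriality; its first-order frame correspondent is \forall x \exists y Rxy.
A: fails — world u has no successor.
B: satisfies the condition.
C: satisfies the condition.
D: fails — world w0 has no successor.
Valid on: B, C.

B, C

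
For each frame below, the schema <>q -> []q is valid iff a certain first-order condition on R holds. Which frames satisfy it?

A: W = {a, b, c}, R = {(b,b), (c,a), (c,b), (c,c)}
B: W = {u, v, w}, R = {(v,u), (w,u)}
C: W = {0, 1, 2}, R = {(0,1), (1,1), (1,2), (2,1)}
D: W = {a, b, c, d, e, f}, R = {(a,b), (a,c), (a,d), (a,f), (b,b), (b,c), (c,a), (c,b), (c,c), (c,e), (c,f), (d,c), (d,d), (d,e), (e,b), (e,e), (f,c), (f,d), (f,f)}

B

The schema corresponds to partial functionality: forall x forall y forall z (Rxy & Rxz -> y = z).
A: fails — c sees both a and b.
B: satisfies the condition.
C: fails — 1 sees both 1 and 2.
D: fails — a sees both b and c.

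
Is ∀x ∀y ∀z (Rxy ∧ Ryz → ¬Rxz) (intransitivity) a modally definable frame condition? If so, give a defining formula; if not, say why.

Not modally definable

Modal frame validity is preserved under surjective bounded morphisms.
The 3-cycle (worlds 0,1,2 with 0→1→2→0) is intransitive. Mapping every world to a single reflexive point • is a surjective bounded morphism; the reflexive point is not intransitive (R••∧R•• but R••).
Hence intransitivity is not modally definable.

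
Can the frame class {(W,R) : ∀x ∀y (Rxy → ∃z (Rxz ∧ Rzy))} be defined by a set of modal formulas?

The condition is density. A defining modal formula is □□p → □p.
Suppose □□p→□p is valid. Take Rxy and set V(p)={w : xR²w}. Then □□p at x, so □p at x, so p at y, i.e. ∃z(Rxz∧Rzy).

Yes, by □□p → □p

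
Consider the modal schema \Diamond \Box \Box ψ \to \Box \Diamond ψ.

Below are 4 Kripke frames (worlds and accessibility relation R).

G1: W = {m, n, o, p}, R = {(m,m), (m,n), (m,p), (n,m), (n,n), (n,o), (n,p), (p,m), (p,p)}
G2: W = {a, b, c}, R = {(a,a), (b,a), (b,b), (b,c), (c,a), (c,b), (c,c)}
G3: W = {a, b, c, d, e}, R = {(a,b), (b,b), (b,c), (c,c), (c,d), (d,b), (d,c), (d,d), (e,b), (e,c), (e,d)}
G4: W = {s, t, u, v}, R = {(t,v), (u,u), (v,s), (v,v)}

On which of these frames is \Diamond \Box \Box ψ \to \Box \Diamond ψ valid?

G2, G3

Frame correspondent (Sahlqvist): \forall x \forall y \forall z ((xRy \wedge xRz) \to \exists w (y R^2 w \wedge zRw)) — i.e. a generalized confluence (Geach) condition.
G1: fails — nRm, nRo but no w with mR²w and oRw.
G2: ✓.
G3: ✓.
G4: fails — vRs, vRs but no w with sR²w and sRw.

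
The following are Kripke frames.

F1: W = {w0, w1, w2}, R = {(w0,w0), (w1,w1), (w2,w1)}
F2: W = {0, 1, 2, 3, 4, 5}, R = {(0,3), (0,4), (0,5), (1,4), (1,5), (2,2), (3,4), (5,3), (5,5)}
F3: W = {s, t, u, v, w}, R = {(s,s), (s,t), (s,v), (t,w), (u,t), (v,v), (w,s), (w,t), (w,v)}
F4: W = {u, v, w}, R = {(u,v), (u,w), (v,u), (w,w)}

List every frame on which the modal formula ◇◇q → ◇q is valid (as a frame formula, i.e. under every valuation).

The schema corresponds to transitivity: ∀x ∀y ∀z (Rxy ∧ Ryz → Rxz).
F1: satisfies the condition.
F2: fails — R53 and R34 but not R54.
F3: fails — Rwt and Rtw but not Rww.
F4: fails — Ruv and Rvu but not Ruu.

F1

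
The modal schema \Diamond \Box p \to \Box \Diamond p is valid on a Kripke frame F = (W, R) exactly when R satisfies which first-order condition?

convergence

Suppose ◇□p→□◇p is valid. Take Rxy, Rxz and set V(p)={w : Ryw}. Then □p at y so ◇□p at x, so □◇p at x, so ◇p at z, giving w with Rzw and Ryw.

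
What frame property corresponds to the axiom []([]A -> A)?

Suppose □(□A→A) is valid. Take Rxy and set V(A)={w : Ryw}. Then at y, □A holds; since □(□A→A) at x, □A→A at y, so A at y, i.e. Ryy.

shift-reflexivity: forall x forall y (Rxy -> Ryy)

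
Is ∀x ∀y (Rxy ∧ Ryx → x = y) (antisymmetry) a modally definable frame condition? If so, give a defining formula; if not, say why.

No — not modally definable

Modal frame validity is preserved under surjective bounded morphisms.
The 4-cycle (worlds w0,w1,w2,w3 with w0→w1→w2→w3→w0) is antisymmetric. Sending even-indexed worlds to a and odd-indexed worlds to b is a surjective bounded morphism onto the two-world frame with a↔b, which is not antisymmetric.
So no modal formula (or set of formulas) defines exactly the antisymmetric frames.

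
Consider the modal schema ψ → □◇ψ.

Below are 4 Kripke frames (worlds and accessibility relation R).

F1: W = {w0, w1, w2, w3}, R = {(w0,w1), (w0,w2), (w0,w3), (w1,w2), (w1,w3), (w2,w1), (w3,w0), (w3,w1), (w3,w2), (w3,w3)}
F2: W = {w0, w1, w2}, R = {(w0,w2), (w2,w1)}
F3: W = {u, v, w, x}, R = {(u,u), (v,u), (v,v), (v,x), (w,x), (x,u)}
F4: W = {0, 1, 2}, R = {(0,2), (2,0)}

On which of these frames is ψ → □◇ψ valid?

The schema corresponds to symmetry: ∀x ∀y (Rxy → Ryx).
F1: fails — Rw3w2 but not Rw2w3.
F2: fails — Rw0w2 but not Rw2w0.
F3: fails — Rwx but not Rxw.
F4: ✓.

F4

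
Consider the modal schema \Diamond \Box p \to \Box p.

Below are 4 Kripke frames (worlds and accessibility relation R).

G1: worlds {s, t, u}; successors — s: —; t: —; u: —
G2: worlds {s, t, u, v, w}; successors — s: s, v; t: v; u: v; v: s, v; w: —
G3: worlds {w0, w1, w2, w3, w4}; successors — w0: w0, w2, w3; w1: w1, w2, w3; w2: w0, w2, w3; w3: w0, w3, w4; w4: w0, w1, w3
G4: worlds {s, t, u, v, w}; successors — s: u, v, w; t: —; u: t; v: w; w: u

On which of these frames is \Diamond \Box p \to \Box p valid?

G1, G2

The schema corresponds to the Euclidean property: \forall x \forall y \forall z (Rxy \wedge Rxz \to Ryz).
G1: holds.
G2: holds.
G3: fails — Rw0w3 and Rw0w2 but not Rw3w2.
G4: fails — Rsv and Rsv but not Rvv.
Valid on: G1, G2.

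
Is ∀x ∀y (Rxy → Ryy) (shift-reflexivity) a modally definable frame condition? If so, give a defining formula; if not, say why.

Yes, by □(□r → r)

Yes: it is shift-reflexivity, defined by the T□ schema □(□r → r).
Suppose □(□r→r) is valid. Take Rxy and set V(r)={w : Ryw}. Then at y, □r holds; since □(□r→r) at x, □r→r at y, so r at y, i.e. Ryy.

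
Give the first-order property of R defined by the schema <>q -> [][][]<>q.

forall x forall y forall z ((xRy & x R^3 z) -> exists w (y = w & zRw))

This is a Sahlqvist (Geach-type) schema ◇^1□^0q → □^3◇^1q.
Minimal-valuation argument: fix x; take any y with xR^1y and any z with xR^3z. Set V(q) to the set of worlds R-reachable from y in exactly 0 steps. Then □^0q holds at y, so the antecedent holds at x; validity forces ◇^1q at z, giving a w with zR^1w and yR^0w.
First-order correspondent: forall x forall y forall z ((xRy & x R^3 z) -> exists w (y = w & zRw)).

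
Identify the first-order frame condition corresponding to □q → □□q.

Suppose □q→□□q is valid. Take Rxy, Ryz and set V(q)={w : Rxw}. Then □q at x, so □□q at x, so □q at y, so q at z, i.e. Rxz.
The converse is a direct semantic check.
Frame condition: ∀x ∀y ∀z (Rxy ∧ Ryz → Rxz).

Transitivity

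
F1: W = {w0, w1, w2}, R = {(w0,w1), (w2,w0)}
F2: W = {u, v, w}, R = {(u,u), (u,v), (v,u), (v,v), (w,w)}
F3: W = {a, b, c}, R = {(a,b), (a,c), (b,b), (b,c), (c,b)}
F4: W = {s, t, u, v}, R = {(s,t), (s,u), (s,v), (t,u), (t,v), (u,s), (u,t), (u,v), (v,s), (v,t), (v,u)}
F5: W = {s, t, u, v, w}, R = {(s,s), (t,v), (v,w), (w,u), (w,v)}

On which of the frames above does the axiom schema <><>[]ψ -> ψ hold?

Frame correspondent (Sahlqvist): forall x forall y (x R^2 y -> exists w (yRw & x = w)) — i.e. a generalized confluence (Geach) condition.
F1: fails — w2R²w1 but no w with w1Rw and w2=w.
F2: holds.
F3: fails — aR²b but no w with bRw and a=w.
F4: fails — sR²s but no w with sRw and s=w.
F5: fails — tR²w but no w* with wRw* and t=w*.

F2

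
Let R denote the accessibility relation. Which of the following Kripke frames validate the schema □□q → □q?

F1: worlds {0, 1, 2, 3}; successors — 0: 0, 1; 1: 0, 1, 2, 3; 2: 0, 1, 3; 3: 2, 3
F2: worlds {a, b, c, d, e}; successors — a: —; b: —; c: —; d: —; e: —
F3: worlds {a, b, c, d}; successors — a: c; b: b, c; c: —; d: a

The schema corresponds to density: ∀x ∀y (Rxy → ∃z (Rxz ∧ Rzy)).
F1: holds.
F2: holds.
F3: fails — Rac but no z with Raz and Rzc.
Valid on: F1, F2.

F1, F2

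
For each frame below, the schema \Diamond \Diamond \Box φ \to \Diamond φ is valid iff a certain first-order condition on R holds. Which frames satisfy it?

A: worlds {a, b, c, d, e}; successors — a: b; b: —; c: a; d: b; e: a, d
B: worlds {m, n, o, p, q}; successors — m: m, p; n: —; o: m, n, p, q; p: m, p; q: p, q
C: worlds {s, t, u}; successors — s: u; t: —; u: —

The schema corresponds to a generalized confluence (Geach) condition: \forall x \forall y (x R^2 y \to \exists w (yRw \wedge xRw)).
A: fails — cR²b but no w with bRw and cRw.
B: ✓.
C: ✓.
Valid on: B, C.

B, C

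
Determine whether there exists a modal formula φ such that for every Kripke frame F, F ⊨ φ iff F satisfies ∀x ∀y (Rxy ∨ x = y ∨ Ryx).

If a class were modally definable it would be closed under disjoint unions (Goldblatt–Thomason).
Take 3 disjoint single-world reflexive frames: each is trivially connected, but their disjoint union has 3 worlds with no edge between distinct components, so it is not connected.
Hence connectedness of R is not modally definable.

No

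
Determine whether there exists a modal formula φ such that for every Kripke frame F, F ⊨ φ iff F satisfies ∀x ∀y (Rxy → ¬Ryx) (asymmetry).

Modal frame validity is preserved under surjective bounded morphisms.
The 4-cycle (worlds w0,w1,w2,w3 with w0→w1→w2→w3→w0) is asymmetric. Mapping every world to a single reflexive point • is a surjective bounded morphism, and the reflexive point is not asymmetric (R•• but asymmetry requires ¬R••).
So the class is not modally definable.

Not definable by any modal formula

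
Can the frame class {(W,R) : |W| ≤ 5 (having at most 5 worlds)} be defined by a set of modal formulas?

No — not modally definable

Any modally definable frame class is closed under disjoint unions.
Any modal formula valid on each of 6 disjoint one-world frames is valid on their disjoint union (validity is preserved under disjoint unions). Each one-world frame has |W|=1≤5, but the union has |W|=6.
So the class is not modally definable.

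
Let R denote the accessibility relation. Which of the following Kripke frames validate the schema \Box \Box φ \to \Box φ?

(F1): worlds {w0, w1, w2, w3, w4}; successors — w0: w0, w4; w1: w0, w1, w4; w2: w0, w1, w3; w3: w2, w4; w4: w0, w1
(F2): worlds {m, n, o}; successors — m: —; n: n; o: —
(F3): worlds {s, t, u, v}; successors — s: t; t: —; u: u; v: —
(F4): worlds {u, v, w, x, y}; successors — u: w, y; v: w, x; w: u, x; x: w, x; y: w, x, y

(F2)

This is the axiom for density; its first-order frame correspondent is \forall x \forall y (Rxy \to \exists z (Rxz \wedge Rzy)).
(F1): fails — Rw3w2 but no z with Rw3z and Rzw2.
(F2): condition met.
(F3): fails — Rst but no z with Rsz and Rzt.
(F4): fails — Rwu but no z with Rwz and Rzu.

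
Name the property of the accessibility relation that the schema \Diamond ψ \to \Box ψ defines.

partial functionality: \forall x \forall y \forall z (Rxy \wedge Rxz \to y = z)

Suppose ◇ψ→□ψ is valid. Take Rxy, Rxz and set V(ψ)={y}. Then ◇ψ at x, so □ψ at x, so ψ at z, i.e. z=y.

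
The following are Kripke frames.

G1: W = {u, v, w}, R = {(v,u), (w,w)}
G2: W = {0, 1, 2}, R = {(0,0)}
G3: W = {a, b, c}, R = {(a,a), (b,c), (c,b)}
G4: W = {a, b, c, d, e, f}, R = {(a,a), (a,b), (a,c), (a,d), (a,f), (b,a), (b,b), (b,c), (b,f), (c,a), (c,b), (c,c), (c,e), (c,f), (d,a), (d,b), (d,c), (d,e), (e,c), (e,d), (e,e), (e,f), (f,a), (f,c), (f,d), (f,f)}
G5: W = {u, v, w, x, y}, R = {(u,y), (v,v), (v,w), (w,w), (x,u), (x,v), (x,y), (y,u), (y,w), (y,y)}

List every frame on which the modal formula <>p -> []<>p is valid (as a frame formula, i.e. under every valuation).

G2

Frame correspondent (Sahlqvist): forall x forall y forall z (Rxy & Rxz -> Ryz) — i.e. the Euclidean property.
G1: fails — Rvu and Rvu but not Ruu.
G2: holds.
G3: fails — Rbc and Rbc but not Rcc.
G4: fails — Rab and Rad but not Rbd.
G5: fails — Rvw and Rvv but not Rwv.
Valid on: G2.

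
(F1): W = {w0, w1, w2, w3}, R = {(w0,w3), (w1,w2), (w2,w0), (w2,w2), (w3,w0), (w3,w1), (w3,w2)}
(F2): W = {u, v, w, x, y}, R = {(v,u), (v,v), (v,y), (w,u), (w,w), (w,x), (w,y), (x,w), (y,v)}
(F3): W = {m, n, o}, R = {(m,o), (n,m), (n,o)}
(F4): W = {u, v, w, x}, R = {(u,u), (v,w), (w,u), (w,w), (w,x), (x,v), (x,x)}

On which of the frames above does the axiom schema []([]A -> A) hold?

none

The schema corresponds to shift-reflexivity: forall x forall y (Rxy -> Ryy).
(F1): fails — Rw3w1 but not Rw1w1.
(F2): fails — Rwu but not Ruu.
(F3): fails — Rno but not Roo.
(F4): fails — Rxv but not Rvv.
Valid on no frame.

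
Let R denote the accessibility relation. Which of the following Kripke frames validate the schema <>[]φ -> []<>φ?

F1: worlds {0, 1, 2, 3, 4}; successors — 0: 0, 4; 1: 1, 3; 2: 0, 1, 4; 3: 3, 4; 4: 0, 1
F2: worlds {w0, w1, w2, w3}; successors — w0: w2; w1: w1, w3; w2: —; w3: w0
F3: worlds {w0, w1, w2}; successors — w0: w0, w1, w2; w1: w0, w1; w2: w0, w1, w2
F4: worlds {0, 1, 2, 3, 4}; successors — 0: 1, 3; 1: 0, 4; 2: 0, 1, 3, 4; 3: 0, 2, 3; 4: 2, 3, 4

F3

This is the axiom for convergence; its first-order frame correspondent is forall x forall y forall z (Rxy & Rxz -> exists w (Ryw & Rzw)).
F1: fails — R20 and R21 but 0 and 1 have no common successor.
F2: fails — Rw0w2 and Rw0w2 but w2 and w2 have no common successor.
F3: condition met.
F4: fails — R20 and R21 but 0 and 1 have no common successor.
Valid on: F3.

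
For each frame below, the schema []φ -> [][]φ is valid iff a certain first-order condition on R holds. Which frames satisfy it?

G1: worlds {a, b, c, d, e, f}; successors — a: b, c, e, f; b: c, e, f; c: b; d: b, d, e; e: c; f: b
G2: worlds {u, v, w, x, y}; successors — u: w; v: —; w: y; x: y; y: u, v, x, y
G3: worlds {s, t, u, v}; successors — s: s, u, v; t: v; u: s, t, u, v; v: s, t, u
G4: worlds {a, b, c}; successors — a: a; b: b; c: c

This is the axiom for transitivity; its first-order frame correspondent is forall x forall y forall z (Rxy & Ryz -> Rxz).
G1: fails — Rbc and Rcb but not Rbb.
G2: fails — Ruw and Rwy but not Ruy.
G3: fails — Rtv and Rvt but not Rtt.
G4: ✓.

G4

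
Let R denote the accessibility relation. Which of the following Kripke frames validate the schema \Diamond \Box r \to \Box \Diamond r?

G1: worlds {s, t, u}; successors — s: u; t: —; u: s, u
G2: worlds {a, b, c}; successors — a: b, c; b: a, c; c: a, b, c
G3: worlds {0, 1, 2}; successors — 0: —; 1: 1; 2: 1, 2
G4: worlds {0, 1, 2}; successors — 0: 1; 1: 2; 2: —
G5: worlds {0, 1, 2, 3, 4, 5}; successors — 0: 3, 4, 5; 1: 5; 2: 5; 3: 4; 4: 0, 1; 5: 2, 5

G1, G2, G3

The schema corresponds to convergence: \forall x \forall y \forall z (Rxy \wedge Rxz \to \exists w (Ryw \wedge Rzw)).
G1: holds.
G2: holds.
G3: holds.
G4: fails — R12 and R12 but 2 and 2 have no common successor.
G5: fails — R04 and R03 but 4 and 3 have no common successor.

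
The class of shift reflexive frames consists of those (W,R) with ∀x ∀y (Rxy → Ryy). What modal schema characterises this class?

□(□r → r)

This is shift-reflexivity; the standard corresponding axiom is T□: □(□r → r).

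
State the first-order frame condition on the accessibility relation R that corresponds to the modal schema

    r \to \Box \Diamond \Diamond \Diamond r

\forall x \forall z (xRz \to \exists w (x = w \wedge z R^3 w))

This is a Sahlqvist (Geach-type) schema ◇^0□^0r → □^1◇^3r.
Minimal-valuation argument: fix x; take any y with xR^0y and any z with xR^1z. Set V(r) to the set of worlds R-reachable from y in exactly 0 steps. Then □^0r holds at y, so the antecedent holds at x; validity forces ◇^3r at z, giving a w with zR^3w and yR^0w.
First-order correspondent: \forall x \forall z (xRz \to \exists w (x = w \wedge z R^3 w)).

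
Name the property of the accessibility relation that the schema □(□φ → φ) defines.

Suppose □(□φ→φ) is valid. Take Rxy and set V(φ)={w : Ryw}. Then at y, □φ holds; since □(□φ→φ) at x, □φ→φ at y, so φ at y, i.e. Ryy.
The converse is a direct semantic check.
Frame condition: ∀x ∀y (Rxy → Ryy).

shift-reflexivity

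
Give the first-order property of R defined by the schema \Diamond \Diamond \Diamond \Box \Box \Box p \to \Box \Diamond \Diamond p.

\forall x \forall y \forall z ((x R^3 y \wedge xRz) \to \exists w (y R^3 w \wedge z R^2 w))

This is a Sahlqvist (Geach-type) schema ◇^3□^3p → □^1◇^2p.
Minimal-valuation argument: fix x; take any y with xR^3y and any z with xR^1z. Set V(p) to the set of worlds R-reachable from y in exactly 3 steps. Then □^3p holds at y, so the antecedent holds at x; validity forces ◇^2p at z, giving a w with zR^2w and yR^3w.
First-order correspondent: \forall x \forall y \forall z ((x R^3 y \wedge xRz) \to \exists w (y R^3 w \wedge z R^2 w)).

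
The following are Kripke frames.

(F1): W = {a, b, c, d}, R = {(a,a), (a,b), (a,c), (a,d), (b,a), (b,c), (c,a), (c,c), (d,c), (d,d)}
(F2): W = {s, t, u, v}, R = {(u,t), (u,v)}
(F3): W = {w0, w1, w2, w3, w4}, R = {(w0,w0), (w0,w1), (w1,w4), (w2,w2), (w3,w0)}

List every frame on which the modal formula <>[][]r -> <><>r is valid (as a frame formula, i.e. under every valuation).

(F1)

Frame correspondent (Sahlqvist): forall x forall y (xRy -> exists w (y R^2 w & x R^2 w)) — i.e. a generalized confluence (Geach) condition.
(F1): holds.
(F2): fails — uRt but no w with tR²w and uR²w.
(F3): fails — w0Rw1 but no w with w1R²w and w0R²w.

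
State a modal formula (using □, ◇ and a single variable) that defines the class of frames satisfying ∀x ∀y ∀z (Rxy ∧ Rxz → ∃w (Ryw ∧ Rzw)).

◇□p → □◇p

This is convergence; the standard corresponding axiom is .2: ◇□p → □◇p.
Suppose ◇□p→□◇p is valid. Take Rxy, Rxz and set V(p)={w : Ryw}. Then □p at y so ◇□p at x, so □◇p at x, so ◇p at z, giving w with Rzw and Ryw.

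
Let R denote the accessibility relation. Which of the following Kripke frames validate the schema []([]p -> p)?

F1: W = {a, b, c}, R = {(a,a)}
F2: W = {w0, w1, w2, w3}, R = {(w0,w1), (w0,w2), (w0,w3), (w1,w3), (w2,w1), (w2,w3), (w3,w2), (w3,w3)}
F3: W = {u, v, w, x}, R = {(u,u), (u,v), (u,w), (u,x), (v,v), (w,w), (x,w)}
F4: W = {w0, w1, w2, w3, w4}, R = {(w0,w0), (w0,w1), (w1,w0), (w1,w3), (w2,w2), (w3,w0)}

F1

This is the axiom for shift-reflexivity; its first-order frame correspondent is forall x forall y (Rxy -> Ryy).
F1: holds.
F2: fails — Rw3w2 but not Rw2w2.
F3: fails — Rux but not Rxx.
F4: fails — Rw1w3 but not Rw3w3.
Valid on: F1.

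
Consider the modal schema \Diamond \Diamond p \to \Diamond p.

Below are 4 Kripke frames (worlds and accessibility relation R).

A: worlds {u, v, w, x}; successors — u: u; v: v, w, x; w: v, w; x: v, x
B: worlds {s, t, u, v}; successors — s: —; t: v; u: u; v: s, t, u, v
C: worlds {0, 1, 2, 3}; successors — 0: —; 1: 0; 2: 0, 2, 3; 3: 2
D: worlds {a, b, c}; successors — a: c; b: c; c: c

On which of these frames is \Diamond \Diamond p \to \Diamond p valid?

D

This is the axiom for transitivity; its first-order frame correspondent is \forall x \forall y \forall z (Rxy \wedge Ryz \to Rxz).
A: fails — Rwv and Rvx but not Rwx.
B: fails — Rtv and Rvt but not Rtt.
C: fails — R32 and R23 but not R33.
D: ✓.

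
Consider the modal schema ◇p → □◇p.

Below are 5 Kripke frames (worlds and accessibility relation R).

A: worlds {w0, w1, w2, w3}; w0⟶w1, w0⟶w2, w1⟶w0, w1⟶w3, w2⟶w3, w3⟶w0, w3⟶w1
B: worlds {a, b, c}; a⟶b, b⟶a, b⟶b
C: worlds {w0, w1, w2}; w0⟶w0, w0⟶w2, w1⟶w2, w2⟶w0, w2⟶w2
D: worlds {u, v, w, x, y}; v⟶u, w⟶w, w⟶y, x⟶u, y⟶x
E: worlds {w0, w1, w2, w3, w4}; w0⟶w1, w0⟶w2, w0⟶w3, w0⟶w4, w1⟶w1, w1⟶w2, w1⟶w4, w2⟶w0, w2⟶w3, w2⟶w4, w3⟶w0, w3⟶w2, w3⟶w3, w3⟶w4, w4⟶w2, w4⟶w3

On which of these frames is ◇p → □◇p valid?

C

Frame correspondent (Sahlqvist): ∀x ∀y ∀z (Rxy ∧ Rxz → Ryz) — i.e. the Euclidean property.
A: fails — Rw0w1 and Rw0w1 but not Rw1w1.
B: fails — Rba and Rba but not Raa.
C: satisfies the condition.
D: fails — Rvu and Rvu but not Ruu.
E: fails — Rw0w4 and Rw0w4 but not Rw4w4.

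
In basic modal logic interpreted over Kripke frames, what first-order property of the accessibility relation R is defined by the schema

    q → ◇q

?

reflexivity: ∀x Rxx

This is frame-equivalent to □q → q (substitute ¬q for q and contrapose).
Suppose □q→q is valid. At any x set V(q)={w : Rxw}. Then □q holds at x, so q holds at x, i.e. Rxx.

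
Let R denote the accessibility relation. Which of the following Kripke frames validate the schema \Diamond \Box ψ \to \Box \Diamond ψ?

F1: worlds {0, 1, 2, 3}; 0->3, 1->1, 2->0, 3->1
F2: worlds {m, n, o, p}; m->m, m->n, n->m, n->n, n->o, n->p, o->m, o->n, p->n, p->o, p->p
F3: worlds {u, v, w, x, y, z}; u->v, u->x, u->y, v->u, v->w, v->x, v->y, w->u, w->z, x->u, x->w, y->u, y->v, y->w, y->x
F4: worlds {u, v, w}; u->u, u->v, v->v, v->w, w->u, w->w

F1, F2, F4

Frame correspondent (Sahlqvist): \forall x \forall y \forall z (Rxy \wedge Rxz \to \exists w (Ryw \wedge Rzw)) — i.e. convergence.
F1: holds.
F2: holds.
F3: fails — Rvw and Rvu but w and u have no common successor.
F4: holds.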